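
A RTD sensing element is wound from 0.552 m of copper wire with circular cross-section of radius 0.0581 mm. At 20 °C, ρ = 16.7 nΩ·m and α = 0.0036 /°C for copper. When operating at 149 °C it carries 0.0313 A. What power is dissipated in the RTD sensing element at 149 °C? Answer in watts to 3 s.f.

ρ = 16.7 nΩ·m = 1.67×10^-8 Ω·m
A = πr² = π(5.8100e-05 m)² = 1.060e-08 m²
R₍20₎ = ρL/A = (1.67×10^-8)(0.552)/(1.060e-08) = 0.8693 Ω
R₍149₎ = R₍20₎(1 + αΔT) = 0.8693 × (1 + 0.0036×129) = 1.273 Ω
P = I²R = (0.0313)² × 1.273 = 0.00125 W

0.00125 W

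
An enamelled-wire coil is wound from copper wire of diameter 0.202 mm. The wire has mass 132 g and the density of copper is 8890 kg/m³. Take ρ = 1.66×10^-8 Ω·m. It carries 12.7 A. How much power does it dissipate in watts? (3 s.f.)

A = π(d/2)² = π(1.0100e-04 m)² = 3.2047e-08 m²
L = m/(density·A) = 0.132/(8890×3.2047e-08) = 463.3 m
R = ρL/A = (1.66×10^-8)(463.3)/(3.2047e-08) = 240 Ω
P = I²R = (12.7)² × 240 = 38700 W

38700 W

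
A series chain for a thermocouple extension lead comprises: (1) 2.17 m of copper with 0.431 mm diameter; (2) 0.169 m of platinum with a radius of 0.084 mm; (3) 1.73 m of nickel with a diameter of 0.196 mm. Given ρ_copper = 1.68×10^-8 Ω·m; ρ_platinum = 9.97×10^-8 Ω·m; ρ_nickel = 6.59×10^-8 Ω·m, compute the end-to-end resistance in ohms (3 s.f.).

4.79 Ω

Seg 1: A = π(d/2)² = π(2.1550e-04 m)² = 1.459e-07 m²
R_1 = (1.68×10^-8)(2.17)/(1.459e-07) = 0.2499 Ω
Seg 2: A = πr² = π(8.4000e-05 m)² = 2.217e-08 m²
R_2 = (9.97×10^-8)(0.169)/(2.217e-08) = 0.7601 Ω
Seg 3: A = π(d/2)² = π(9.8000e-05 m)² = 3.017e-08 m²
R_3 = (6.59×10^-8)(1.73)/(3.017e-08) = 3.779 Ω
R_total = R_1 + R_2 + R_3 = 4.79 Ω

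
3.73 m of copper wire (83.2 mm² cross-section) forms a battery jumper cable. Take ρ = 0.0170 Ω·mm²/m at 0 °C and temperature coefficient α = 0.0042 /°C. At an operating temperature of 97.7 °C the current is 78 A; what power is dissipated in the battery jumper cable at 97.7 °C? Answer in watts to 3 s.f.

6.54 W

ρ = 0.0170 Ω·mm²/m = 1.70×10^-8 Ω·m
A = 83.2 mm² = 8.320e-05 m²
R₍0₎ = ρL/A = (1.70×10^-8)(3.73)/(8.320e-05) = 7.621×10^-4 Ω
R₍97.7₎ = R₍0₎(1 + αΔT) = 7.621×10^-4 × (1 + 0.0042×97.7) = 0.001075 Ω
P = I²R = (78)² × 0.001075 = 6.54 W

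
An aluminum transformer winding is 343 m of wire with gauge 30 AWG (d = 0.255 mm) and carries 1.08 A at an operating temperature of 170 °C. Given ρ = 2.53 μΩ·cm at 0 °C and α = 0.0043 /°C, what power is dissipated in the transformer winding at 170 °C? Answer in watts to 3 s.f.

343 W

ρ = 2.53 μΩ·cm = 2.53×10^-8 Ω·m
A = π(0.255/2 mm)² = π(1.2750e-04 m)² = 5.107e-08 m²
R₍0₎ = ρL/A = (2.53×10^-8)(343)/(5.107e-08) = 169.9 Ω
R₍170₎ = R₍0₎(1 + αΔT) = 169.9 × (1 + 0.0043×170) = 294.1 Ω
P = I²R = (1.08)² × 294.1 = 343 W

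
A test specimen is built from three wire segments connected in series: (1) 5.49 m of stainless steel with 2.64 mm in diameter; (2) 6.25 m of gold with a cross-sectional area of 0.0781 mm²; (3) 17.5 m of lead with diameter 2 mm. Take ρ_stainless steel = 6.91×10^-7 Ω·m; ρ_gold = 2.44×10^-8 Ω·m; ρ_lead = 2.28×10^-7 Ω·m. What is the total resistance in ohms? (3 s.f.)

3.92 Ω

Seg 1: A = π(d/2)² = π(1.3200e-03 m)² = 5.474e-06 m²
R_1 = (6.91×10^-7)(5.49)/(5.474e-06) = 0.693 Ω
Seg 2: A = 0.0781 mm² = 7.810e-08 m²
R_2 = (2.44×10^-8)(6.25)/(7.810e-08) = 1.953 Ω
Seg 3: A = π(d/2)² = π(1.0000e-03 m)² = 3.142e-06 m²
R_3 = (2.28×10^-7)(17.5)/(3.142e-06) = 1.27 Ω
R_total = R_1 + R_2 + R_3 = 3.92 Ω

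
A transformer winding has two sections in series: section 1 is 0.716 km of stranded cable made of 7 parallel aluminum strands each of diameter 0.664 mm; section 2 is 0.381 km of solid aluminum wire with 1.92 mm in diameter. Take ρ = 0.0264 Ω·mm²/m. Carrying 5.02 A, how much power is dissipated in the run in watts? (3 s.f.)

ρ = 0.0264 Ω·mm²/m = 2.64×10^-8 Ω·m
Section 1: A_strand = π(3.3200e-04)² = 3.463e-07 m²; R₁ = ρL/(N·A_s) = (2.64×10^-8)(716)/(7×3.463e-07) = 7.798 Ω
Section 2: A = π(d/2)² = π(9.6000e-04 m)² = 2.895e-06 m²
R₂ = (2.64×10^-8)(381)/(2.895e-06) = 3.474 Ω
R = R₁ + R₂ = 11.27 Ω
P = I²R = (5.02)² × 11.27 = 284 W

284 W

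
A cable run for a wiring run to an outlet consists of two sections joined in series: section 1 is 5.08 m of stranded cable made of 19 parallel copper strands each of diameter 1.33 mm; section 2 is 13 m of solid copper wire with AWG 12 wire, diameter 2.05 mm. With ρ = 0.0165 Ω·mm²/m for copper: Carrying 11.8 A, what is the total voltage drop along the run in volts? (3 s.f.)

0.804 V

ρ = 0.0165 Ω·mm²/m = 1.65×10^-8 Ω·m
Section 1: A_strand = π(6.6500e-04)² = 1.389e-06 m²; R₁ = ρL/(N·A_s) = (1.65×10^-8)(5.08)/(19×1.389e-06) = 0.003175 Ω
Section 2: A = π(2.05/2 mm)² = π(1.0250e-03 m)² = 3.301e-06 m²
R₂ = (1.65×10^-8)(13)/(3.301e-06) = 0.06499 Ω
R = R₁ + R₂ = 0.06816 Ω
V = IR = 11.8 × 0.06816 = 0.804 V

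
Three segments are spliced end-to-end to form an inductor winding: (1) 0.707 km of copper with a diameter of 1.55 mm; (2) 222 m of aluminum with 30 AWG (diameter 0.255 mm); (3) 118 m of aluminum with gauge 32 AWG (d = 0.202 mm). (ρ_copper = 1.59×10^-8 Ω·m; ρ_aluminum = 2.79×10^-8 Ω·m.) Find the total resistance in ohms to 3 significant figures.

Seg 1: A = π(d/2)² = π(7.7500e-04 m)² = 1.887e-06 m²
R_1 = (1.59×10^-8)(707)/(1.887e-06) = 5.957 Ω
Seg 2: A = π(0.255/2 mm)² = π(1.2750e-04 m)² = 5.107e-08 m²
R_2 = (2.79×10^-8)(222)/(5.107e-08) = 121.3 Ω
Seg 3: A = π(0.202/2 mm)² = π(1.0100e-04 m)² = 3.205e-08 m²
R_3 = (2.79×10^-8)(118)/(3.205e-08) = 102.7 Ω
R_total = R_1 + R_2 + R_3 = 230 Ω

230 Ω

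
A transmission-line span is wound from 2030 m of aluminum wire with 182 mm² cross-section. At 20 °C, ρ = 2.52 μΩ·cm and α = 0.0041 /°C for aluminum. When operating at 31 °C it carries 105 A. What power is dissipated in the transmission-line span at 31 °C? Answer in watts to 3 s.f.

3240 W

ρ = 2.52 μΩ·cm = 2.52×10^-8 Ω·m
A = 182 mm² = 1.820e-04 m²
R₍20₎ = ρL/A = (2.52×10^-8)(2030)/(1.820e-04) = 0.2811 Ω
R₍31₎ = R₍20₎(1 + αΔT) = 0.2811 × (1 + 0.0041×11) = 0.2938 Ω
P = I²R = (105)² × 0.2938 = 3240 W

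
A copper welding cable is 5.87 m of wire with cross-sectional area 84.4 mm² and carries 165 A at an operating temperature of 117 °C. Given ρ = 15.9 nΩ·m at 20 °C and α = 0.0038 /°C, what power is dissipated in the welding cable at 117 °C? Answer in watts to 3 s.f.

ρ = 15.9 nΩ·m = 1.59×10^-8 Ω·m
A = 84.4 mm² = 8.440e-05 m²
R₍20₎ = ρL/A = (1.59×10^-8)(5.87)/(8.440e-05) = 0.001106 Ω
R₍117₎ = R₍20₎(1 + αΔT) = 0.001106 × (1 + 0.0038×97) = 0.001513 Ω
P = I²R = (165)² × 0.001513 = 41.2 W

41.2 W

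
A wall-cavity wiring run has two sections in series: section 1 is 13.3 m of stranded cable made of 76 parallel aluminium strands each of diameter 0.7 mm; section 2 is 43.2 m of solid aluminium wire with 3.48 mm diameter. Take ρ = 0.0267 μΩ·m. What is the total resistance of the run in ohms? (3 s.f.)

0.133 Ω

ρ = 0.0267 μΩ·m = 2.67×10^-8 Ω·m
Section 1: A_strand = π(3.5000e-04)² = 3.848e-07 m²; R₁ = ρL/(N·A_s) = (2.67×10^-8)(13.3)/(76×3.848e-07) = 0.01214 Ω
Section 2: A = π(d/2)² = π(1.7400e-03 m)² = 9.511e-06 m²
R₂ = (2.67×10^-8)(43.2)/(9.511e-06) = 0.1213 Ω
R = R₁ + R₂ = 0.133 Ω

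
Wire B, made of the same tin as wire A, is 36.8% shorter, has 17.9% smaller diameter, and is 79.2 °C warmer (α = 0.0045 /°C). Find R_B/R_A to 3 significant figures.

R ∝ ρL/d² with ρ ∝ (1+αΔT), so R_B/R_A = (1 − 36.8/100) × (1 − 17.9/100)⁻² × (1 + 0.0045×79.2)
= 0.632 × 1.484 × 1.356 = 1.27

1.27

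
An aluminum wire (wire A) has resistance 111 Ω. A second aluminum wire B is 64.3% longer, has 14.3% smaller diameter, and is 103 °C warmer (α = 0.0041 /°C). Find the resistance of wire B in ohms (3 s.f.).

353 Ω

R ∝ ρL/d² with ρ ∝ (1+αΔT), so R_B/R_A = (1 + 64.3/100) × (1 − 14.3/100)⁻² × (1 + 0.0041×103)
= 1.643 × 1.362 × 1.422 = 3.182
R_B = 3.182 × 111 = 353 Ω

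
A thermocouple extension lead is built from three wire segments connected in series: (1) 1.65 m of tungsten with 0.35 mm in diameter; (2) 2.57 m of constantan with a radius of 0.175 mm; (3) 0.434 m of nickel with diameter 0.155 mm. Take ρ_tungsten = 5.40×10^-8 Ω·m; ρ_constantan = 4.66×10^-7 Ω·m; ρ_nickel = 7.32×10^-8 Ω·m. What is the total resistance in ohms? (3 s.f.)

15.1 Ω

Seg 1: A = π(d/2)² = π(1.7500e-04 m)² = 9.621e-08 m²
R_1 = (5.40×10^-8)(1.65)/(9.621e-08) = 0.9261 Ω
Seg 2: A = πr² = π(1.7500e-04 m)² = 9.621e-08 m²
R_2 = (4.66×10^-7)(2.57)/(9.621e-08) = 12.45 Ω
Seg 3: A = π(d/2)² = π(7.7500e-05 m)² = 1.887e-08 m²
R_3 = (7.32×10^-8)(0.434)/(1.887e-08) = 1.684 Ω
R_total = R_1 + R_2 + R_3 = 15.1 Ω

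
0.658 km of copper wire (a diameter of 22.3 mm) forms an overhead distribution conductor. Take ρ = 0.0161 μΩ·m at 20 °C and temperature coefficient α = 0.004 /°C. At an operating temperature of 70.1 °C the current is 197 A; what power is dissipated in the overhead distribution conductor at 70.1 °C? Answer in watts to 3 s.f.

1260 W

ρ = 0.0161 μΩ·m = 1.61×10^-8 Ω·m
A = π(d/2)² = π(1.1150e-02 m)² = 3.906e-04 m²
R₍20₎ = ρL/A = (1.61×10^-8)(658)/(3.906e-04) = 0.02712 Ω
R₍70.1₎ = R₍20₎(1 + αΔT) = 0.02712 × (1 + 0.004×50.1) = 0.03256 Ω
P = I²R = (197)² × 0.03256 = 1260 W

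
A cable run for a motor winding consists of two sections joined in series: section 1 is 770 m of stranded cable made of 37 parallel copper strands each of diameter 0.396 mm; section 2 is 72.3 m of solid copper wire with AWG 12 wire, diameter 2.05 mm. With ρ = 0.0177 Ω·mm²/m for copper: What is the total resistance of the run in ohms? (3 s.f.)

3.38 Ω

ρ = 0.0177 Ω·mm²/m = 1.77×10^-8 Ω·m
Section 1: A_strand = π(1.9800e-04)² = 1.232e-07 m²; R₁ = ρL/(N·A_s) = (1.77×10^-8)(770)/(37×1.232e-07) = 2.991 Ω
Section 2: A = π(2.05/2 mm)² = π(1.0250e-03 m)² = 3.301e-06 m²
R₂ = (1.77×10^-8)(72.3)/(3.301e-06) = 0.3877 Ω
R = R₁ + R₂ = 3.38 Ω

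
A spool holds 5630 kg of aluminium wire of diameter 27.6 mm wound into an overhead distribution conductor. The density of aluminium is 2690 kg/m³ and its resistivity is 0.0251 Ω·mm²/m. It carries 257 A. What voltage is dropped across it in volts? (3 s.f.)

ρ = 0.0251 Ω·mm²/m = 2.51×10^-8 Ω·m
A = π(d/2)² = π(1.3800e-02 m)² = 5.9828e-04 m²
L = m/(density·A) = 5630/(2690×5.9828e-04) = 3498 m
R = ρL/A = (2.51×10^-8)(3498)/(5.9828e-04) = 0.1468 Ω
V = IR = 257 × 0.1468 = 37.7 V

37.7 V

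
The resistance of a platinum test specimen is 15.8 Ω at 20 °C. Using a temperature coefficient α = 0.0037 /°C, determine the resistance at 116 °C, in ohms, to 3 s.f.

21.4 Ω

ΔT = 116 − 20 = 96 °C
R = R₀(1 + αΔT) = 15.8 × (1 + 0.0037×96) = 15.8 × 1.355 = 21.4 Ω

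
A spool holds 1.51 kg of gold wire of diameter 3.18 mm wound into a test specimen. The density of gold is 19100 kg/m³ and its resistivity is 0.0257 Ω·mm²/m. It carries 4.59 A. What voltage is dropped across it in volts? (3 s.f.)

0.148 V

ρ = 0.0257 Ω·mm²/m = 2.57×10^-8 Ω·m
A = π(d/2)² = π(1.5900e-03 m)² = 7.9423e-06 m²
L = m/(density·A) = 1.51/(19100×7.9423e-06) = 9.954 m
R = ρL/A = (2.57×10^-8)(9.954)/(7.9423e-06) = 0.03221 Ω
V = IR = 4.59 × 0.03221 = 0.148 V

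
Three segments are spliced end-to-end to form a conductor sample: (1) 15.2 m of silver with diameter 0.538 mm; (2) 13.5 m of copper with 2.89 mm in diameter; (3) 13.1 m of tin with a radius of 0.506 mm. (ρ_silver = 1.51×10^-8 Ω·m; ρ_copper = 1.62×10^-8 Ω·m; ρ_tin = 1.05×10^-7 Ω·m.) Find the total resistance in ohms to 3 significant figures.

Seg 1: A = π(d/2)² = π(2.6900e-04 m)² = 2.273e-07 m²
R_1 = (1.51×10^-8)(15.2)/(2.273e-07) = 1.01 Ω
Seg 2: A = π(d/2)² = π(1.4450e-03 m)² = 6.560e-06 m²
R_2 = (1.62×10^-8)(13.5)/(6.560e-06) = 0.03334 Ω
Seg 3: A = πr² = π(5.0600e-04 m)² = 8.044e-07 m²
R_3 = (1.05×10^-7)(13.1)/(8.044e-07) = 1.71 Ω
R_total = R_1 + R_2 + R_3 = 2.75 Ω

2.75 Ω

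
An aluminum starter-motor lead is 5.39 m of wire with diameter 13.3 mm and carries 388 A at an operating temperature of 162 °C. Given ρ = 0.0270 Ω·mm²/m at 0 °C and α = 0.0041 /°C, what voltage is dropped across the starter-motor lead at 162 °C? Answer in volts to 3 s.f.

0.676 V

ρ = 0.0270 Ω·mm²/m = 2.70×10^-8 Ω·m
A = π(d/2)² = π(6.6500e-03 m)² = 1.389e-04 m²
R₍0₎ = ρL/A = (2.70×10^-8)(5.39)/(1.389e-04) = 0.001048 Ω
R₍162₎ = R₍0₎(1 + αΔT) = 0.001048 × (1 + 0.0041×162) = 0.001743 Ω
V = IR = 388 × 0.001743 = 0.676 V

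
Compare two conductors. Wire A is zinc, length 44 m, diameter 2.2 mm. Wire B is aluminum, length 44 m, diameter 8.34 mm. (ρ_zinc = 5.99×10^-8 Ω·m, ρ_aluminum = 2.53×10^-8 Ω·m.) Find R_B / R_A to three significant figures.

R ∝ ρL/d², so R_B/R_A = (ρ_B/ρ_A) × (d_A/d_B)²
= (2.53×10^-8/5.99×10^-8) × (2.2/8.34)² = 0.0294

0.0294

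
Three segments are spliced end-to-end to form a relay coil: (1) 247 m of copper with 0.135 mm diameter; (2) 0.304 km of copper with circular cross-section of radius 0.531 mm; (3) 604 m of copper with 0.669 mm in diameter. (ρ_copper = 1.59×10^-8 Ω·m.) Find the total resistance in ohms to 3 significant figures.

307 Ω

Seg 1: A = π(d/2)² = π(6.7500e-05 m)² = 1.431e-08 m²
R_1 = (1.59×10^-8)(247)/(1.431e-08) = 274.4 Ω
Seg 2: A = πr² = π(5.3100e-04 m)² = 8.858e-07 m²
R_2 = (1.59×10^-8)(304)/(8.858e-07) = 5.457 Ω
Seg 3: A = π(d/2)² = π(3.3450e-04 m)² = 3.515e-07 m²
R_3 = (1.59×10^-8)(604)/(3.515e-07) = 27.32 Ω
R_total = R_1 + R_2 + R_3 = 307 Ω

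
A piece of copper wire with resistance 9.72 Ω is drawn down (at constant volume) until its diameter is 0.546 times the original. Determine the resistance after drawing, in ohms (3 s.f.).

109 Ω

Volume constant ⇒ L' = L/r² with r = 0.546. R' = ρL'/A' = ρ(L/r²)/(πr²d₀²/4) = R/r⁴.
R' = 11.25 × 9.72 = 109 Ω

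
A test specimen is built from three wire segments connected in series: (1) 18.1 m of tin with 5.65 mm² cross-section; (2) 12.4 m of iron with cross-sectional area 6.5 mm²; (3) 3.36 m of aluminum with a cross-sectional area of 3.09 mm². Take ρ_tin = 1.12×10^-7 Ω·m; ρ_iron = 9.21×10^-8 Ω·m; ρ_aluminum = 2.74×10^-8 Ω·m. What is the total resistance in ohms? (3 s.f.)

0.564 Ω

Seg 1: A = 5.65 mm² = 5.650e-06 m²
R_1 = (1.12×10^-7)(18.1)/(5.650e-06) = 0.3588 Ω
Seg 2: A = 6.5 mm² = 6.500e-06 m²
R_2 = (9.21×10^-8)(12.4)/(6.500e-06) = 0.1757 Ω
Seg 3: A = 3.09 mm² = 3.090e-06 m²
R_3 = (2.74×10^-8)(3.36)/(3.090e-06) = 0.02979 Ω
R_total = R_1 + R_2 + R_3 = 0.564 Ω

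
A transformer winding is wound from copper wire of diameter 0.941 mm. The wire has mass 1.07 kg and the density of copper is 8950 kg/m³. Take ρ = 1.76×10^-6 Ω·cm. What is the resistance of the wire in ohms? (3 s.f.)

ρ = 1.76×10^-6 Ω·cm = 1.76×10^-8 Ω·m
A = π(d/2)² = π(4.7050e-04 m)² = 6.9546e-07 m²
L = m/(density·A) = 1.07/(8950×6.9546e-07) = 171.9 m
R = ρL/A = (1.76×10^-8)(171.9)/(6.9546e-07) = 4.35 Ω

4.35 Ω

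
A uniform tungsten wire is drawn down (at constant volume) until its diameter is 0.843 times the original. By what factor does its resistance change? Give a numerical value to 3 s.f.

1.98

Volume constant ⇒ L' = L/r² with r = 0.843. R' = ρL'/A' = ρ(L/r²)/(πr²d₀²/4) = R/r⁴.
Factor = 1.98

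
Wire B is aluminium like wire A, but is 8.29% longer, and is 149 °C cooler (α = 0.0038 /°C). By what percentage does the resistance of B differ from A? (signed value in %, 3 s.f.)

-53.0%

R ∝ ρL/d² with ρ ∝ (1+αΔT), so R_B/R_A = (1 + 8.29/100) × (1 − 0.0038×149)
= 1.083 × 0.4338 = 0.4698
(R_B − R_A)/R_A = 0.4698 − 1 = -53.0%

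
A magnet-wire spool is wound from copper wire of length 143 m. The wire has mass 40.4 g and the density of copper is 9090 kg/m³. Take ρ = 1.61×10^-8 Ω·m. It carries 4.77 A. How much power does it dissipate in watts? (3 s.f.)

A = m/(density·L) = 0.0404/(9090×143) = 3.1080e-08 m²
R = ρL/A = (1.61×10^-8)(143)/(3.1080e-08) = 74.08 Ω
P = I²R = (4.77)² × 74.08 = 1690 W

1690 W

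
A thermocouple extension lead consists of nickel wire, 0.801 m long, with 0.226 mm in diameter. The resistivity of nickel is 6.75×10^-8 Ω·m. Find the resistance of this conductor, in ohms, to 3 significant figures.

A = π(d/2)² = π(1.1300e-04 m)² = 4.011e-08 m²
R = ρL/A = (6.75×10^-8)(0.801 m)/(4.011e-08 m²) = 1.35 Ω

1.35 Ω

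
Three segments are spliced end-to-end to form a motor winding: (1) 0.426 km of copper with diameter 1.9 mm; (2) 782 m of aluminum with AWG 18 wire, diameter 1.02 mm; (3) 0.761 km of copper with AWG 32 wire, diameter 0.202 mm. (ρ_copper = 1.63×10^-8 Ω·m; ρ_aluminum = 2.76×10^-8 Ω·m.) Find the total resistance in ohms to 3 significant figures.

Seg 1: A = π(d/2)² = π(9.5000e-04 m)² = 2.835e-06 m²
R_1 = (1.63×10^-8)(426)/(2.835e-06) = 2.449 Ω
Seg 2: A = π(1.02/2 mm)² = π(5.1000e-04 m)² = 8.171e-07 m²
R_2 = (2.76×10^-8)(782)/(8.171e-07) = 26.41 Ω
Seg 3: A = π(0.202/2 mm)² = π(1.0100e-04 m)² = 3.205e-08 m²
R_3 = (1.63×10^-8)(761)/(3.205e-08) = 387.1 Ω
R_total = R_1 + R_2 + R_3 = 416 Ω

416 Ω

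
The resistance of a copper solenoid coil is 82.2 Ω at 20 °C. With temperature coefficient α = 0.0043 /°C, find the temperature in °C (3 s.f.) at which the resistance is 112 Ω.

R = R₀(1 + α(T − T₀)) ⇒ T = T₀ + (R/R₀ − 1)/α
T = 20 + (112/82.2 − 1)/0.0043 = 20 + (0.3625)/0.0043 = 104 °C

104 °C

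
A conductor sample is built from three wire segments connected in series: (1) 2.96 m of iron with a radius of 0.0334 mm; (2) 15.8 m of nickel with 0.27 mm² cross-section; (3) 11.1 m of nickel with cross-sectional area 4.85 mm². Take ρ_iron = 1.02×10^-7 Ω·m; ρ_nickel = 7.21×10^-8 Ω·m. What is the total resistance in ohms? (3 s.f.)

Seg 1: A = πr² = π(3.3400e-05 m)² = 3.505e-09 m²
R_1 = (1.02×10^-7)(2.96)/(3.505e-09) = 86.15 Ω
Seg 2: A = 0.27 mm² = 2.700e-07 m²
R_2 = (7.21×10^-8)(15.8)/(2.700e-07) = 4.219 Ω
Seg 3: A = 4.85 mm² = 4.850e-06 m²
R_3 = (7.21×10^-8)(11.1)/(4.850e-06) = 0.165 Ω
R_total = R_1 + R_2 + R_3 = 90.5 Ω

90.5 Ω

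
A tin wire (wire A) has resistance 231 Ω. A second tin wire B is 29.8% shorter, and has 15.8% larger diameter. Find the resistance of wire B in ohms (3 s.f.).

121 Ω

R ∝ L/d², so R_B/R_A = (1 − 29.8/100) × (1 + 15.8/100)⁻²
= 0.702 × 0.7457 = 0.5235
R_B = 0.5235 × 231 = 121 Ω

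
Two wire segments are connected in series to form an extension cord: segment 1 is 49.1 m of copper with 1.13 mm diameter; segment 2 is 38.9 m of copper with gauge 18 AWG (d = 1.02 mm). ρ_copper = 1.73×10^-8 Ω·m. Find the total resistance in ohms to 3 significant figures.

Segment 1: A = π(d/2)² = π(5.6500e-04 m)² = 1.003e-06 m²
R₁ = ρL/A = (1.73×10^-8)(49.1)/(1.003e-06) = 0.847 Ω
Segment 2: A = π(1.02/2 mm)² = π(5.1000e-04 m)² = 8.171e-07 m²
R₂ = (1.73×10^-8)(38.9)/(8.171e-07) = 0.8236 Ω
R = R₁ + R₂ = 1.67 Ω

1.67 Ω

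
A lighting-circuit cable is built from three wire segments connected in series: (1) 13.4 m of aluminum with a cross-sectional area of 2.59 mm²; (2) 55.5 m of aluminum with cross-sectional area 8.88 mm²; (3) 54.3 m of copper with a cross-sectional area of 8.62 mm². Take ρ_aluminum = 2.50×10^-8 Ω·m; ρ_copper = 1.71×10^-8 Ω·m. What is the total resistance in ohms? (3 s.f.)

0.393 Ω

Seg 1: A = 2.59 mm² = 2.590e-06 m²
R_1 = (2.50×10^-8)(13.4)/(2.590e-06) = 0.1293 Ω
Seg 2: A = 8.88 mm² = 8.880e-06 m²
R_2 = (2.50×10^-8)(55.5)/(8.880e-06) = 0.1562 Ω
Seg 3: A = 8.62 mm² = 8.620e-06 m²
R_3 = (1.71×10^-8)(54.3)/(8.620e-06) = 0.1077 Ω
R_total = R_1 + R_2 + R_3 = 0.393 Ω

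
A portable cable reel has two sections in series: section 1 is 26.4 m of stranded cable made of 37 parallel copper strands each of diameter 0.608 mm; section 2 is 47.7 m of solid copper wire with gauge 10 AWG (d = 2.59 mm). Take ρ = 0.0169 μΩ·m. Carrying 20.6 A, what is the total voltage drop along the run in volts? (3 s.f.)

4.01 V

ρ = 0.0169 μΩ·m = 1.69×10^-8 Ω·m
Section 1: A_strand = π(3.0400e-04)² = 2.903e-07 m²; R₁ = ρL/(N·A_s) = (1.69×10^-8)(26.4)/(37×2.903e-07) = 0.04153 Ω
Section 2: A = π(2.59/2 mm)² = π(1.2950e-03 m)² = 5.269e-06 m²
R₂ = (1.69×10^-8)(47.7)/(5.269e-06) = 0.153 Ω
R = R₁ + R₂ = 0.1945 Ω
V = IR = 20.6 × 0.1945 = 4.01 V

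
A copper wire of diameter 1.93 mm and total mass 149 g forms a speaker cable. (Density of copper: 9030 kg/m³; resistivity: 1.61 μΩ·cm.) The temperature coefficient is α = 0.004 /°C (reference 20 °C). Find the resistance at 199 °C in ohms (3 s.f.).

ρ = 1.61 μΩ·cm = 1.61×10^-8 Ω·m
A = π(d/2)² = π(9.6500e-04 m)² = 2.9255e-06 m²
L = m/(density·A) = 0.149/(9030×2.9255e-06) = 5.64 m
R = ρL/A = (1.61×10^-8)(5.64)/(2.9255e-06) = 0.03104 Ω
R(199 °C) = 0.03104 × (1 + 0.004×179) = 0.0533 Ω

0.0533 Ω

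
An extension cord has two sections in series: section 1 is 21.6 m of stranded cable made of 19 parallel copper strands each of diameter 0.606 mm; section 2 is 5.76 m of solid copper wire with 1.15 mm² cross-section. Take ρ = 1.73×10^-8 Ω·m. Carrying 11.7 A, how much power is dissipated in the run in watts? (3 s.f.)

21.2 W

Section 1: A_strand = π(3.0300e-04)² = 2.884e-07 m²; R₁ = ρL/(N·A_s) = (1.73×10^-8)(21.6)/(19×2.884e-07) = 0.06819 Ω
Section 2: A = 1.15 mm² = 1.150e-06 m²
R₂ = (1.73×10^-8)(5.76)/(1.150e-06) = 0.08665 Ω
R = R₁ + R₂ = 0.1548 Ω
P = I²R = (11.7)² × 0.1548 = 21.2 W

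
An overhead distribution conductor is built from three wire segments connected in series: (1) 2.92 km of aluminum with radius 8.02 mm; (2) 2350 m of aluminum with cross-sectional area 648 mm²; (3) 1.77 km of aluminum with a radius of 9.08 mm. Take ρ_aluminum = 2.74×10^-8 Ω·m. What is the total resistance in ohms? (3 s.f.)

0.683 Ω

Seg 1: A = πr² = π(8.0200e-03 m)² = 2.021e-04 m²
R_1 = (2.74×10^-8)(2920)/(2.021e-04) = 0.3959 Ω
Seg 2: A = 648 mm² = 6.480e-04 m²
R_2 = (2.74×10^-8)(2350)/(6.480e-04) = 0.09937 Ω
Seg 3: A = πr² = π(9.0800e-03 m)² = 2.590e-04 m²
R_3 = (2.74×10^-8)(1770)/(2.590e-04) = 0.1872 Ω
R_total = R_1 + R_2 + R_3 = 0.683 Ω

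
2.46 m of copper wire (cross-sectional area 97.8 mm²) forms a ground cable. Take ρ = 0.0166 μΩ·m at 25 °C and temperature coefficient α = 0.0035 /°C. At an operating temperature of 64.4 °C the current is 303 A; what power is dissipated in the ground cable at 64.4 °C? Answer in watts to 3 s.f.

43.6 W

ρ = 0.0166 μΩ·m = 1.66×10^-8 Ω·m
A = 97.8 mm² = 9.780e-05 m²
R₍25₎ = ρL/A = (1.66×10^-8)(2.46)/(9.780e-05) = 4.175×10^-4 Ω
R₍64.4₎ = R₍25₎(1 + αΔT) = 4.175×10^-4 × (1 + 0.0035×39.4) = 4.751×10^-4 Ω
P = I²R = (303)² × 4.751×10^-4 = 43.6 W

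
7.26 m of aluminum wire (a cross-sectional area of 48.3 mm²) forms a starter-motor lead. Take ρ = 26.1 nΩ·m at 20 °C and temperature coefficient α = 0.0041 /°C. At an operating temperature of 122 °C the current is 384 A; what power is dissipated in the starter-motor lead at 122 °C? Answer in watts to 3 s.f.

ρ = 26.1 nΩ·m = 2.61×10^-8 Ω·m
A = 48.3 mm² = 4.830e-05 m²
R₍20₎ = ρL/A = (2.61×10^-8)(7.26)/(4.830e-05) = 0.003923 Ω
R₍122₎ = R₍20₎(1 + αΔT) = 0.003923 × (1 + 0.0041×102) = 0.005564 Ω
P = I²R = (384)² × 0.005564 = 820 W

820 W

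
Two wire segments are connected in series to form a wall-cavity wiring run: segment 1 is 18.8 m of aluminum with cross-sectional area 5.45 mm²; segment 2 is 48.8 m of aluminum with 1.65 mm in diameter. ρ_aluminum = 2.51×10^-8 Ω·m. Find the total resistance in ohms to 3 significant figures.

Segment 1: A = 5.45 mm² = 5.450e-06 m²
R₁ = ρL/A = (2.51×10^-8)(18.8)/(5.450e-06) = 0.08658 Ω
Segment 2: A = π(d/2)² = π(8.2500e-04 m)² = 2.138e-06 m²
R₂ = (2.51×10^-8)(48.8)/(2.138e-06) = 0.5728 Ω
R = R₁ + R₂ = 0.659 Ω

0.659 Ω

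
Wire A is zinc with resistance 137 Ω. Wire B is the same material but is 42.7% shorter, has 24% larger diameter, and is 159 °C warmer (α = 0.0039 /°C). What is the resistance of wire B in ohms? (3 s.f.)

R ∝ ρL/d² with ρ ∝ (1+αΔT), so R_B/R_A = (1 − 42.7/100) × (1 + 24/100)⁻² × (1 + 0.0039×159)
= 0.573 × 0.6504 × 1.62 = 0.6037
R_B = 0.6037 × 137 = 82.7 Ω

82.7 Ω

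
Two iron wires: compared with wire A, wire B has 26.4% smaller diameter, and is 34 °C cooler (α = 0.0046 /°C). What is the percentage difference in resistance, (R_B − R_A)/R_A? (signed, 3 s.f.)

R ∝ ρL/d² with ρ ∝ (1+αΔT), so R_B/R_A = (1 − 26.4/100)⁻² × (1 − 0.0046×34)
= 1.846 × 0.8436 = 1.557
(R_B − R_A)/R_A = 1.557 − 1 = 55.7%

55.7%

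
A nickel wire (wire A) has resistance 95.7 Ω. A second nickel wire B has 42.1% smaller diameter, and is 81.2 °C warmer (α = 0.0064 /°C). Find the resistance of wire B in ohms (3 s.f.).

434 Ω

R ∝ ρL/d² with ρ ∝ (1+αΔT), so R_B/R_A = (1 − 42.1/100)⁻² × (1 + 0.0064×81.2)
= 2.983 × 1.52 = 4.533
R_B = 4.533 × 95.7 = 434 Ω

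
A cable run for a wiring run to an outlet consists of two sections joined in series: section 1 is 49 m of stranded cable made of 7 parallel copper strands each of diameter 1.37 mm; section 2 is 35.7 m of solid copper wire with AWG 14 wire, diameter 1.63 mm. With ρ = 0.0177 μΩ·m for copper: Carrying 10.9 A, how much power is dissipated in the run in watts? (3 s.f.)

ρ = 0.0177 μΩ·m = 1.77×10^-8 Ω·m
Section 1: A_strand = π(6.8500e-04)² = 1.474e-06 m²; R₁ = ρL/(N·A_s) = (1.77×10^-8)(49)/(7×1.474e-06) = 0.08405 Ω
Section 2: A = π(1.63/2 mm)² = π(8.1500e-04 m)² = 2.087e-06 m²
R₂ = (1.77×10^-8)(35.7)/(2.087e-06) = 0.3028 Ω
R = R₁ + R₂ = 0.3869 Ω
P = I²R = (10.9)² × 0.3869 = 46.0 W

46.0 W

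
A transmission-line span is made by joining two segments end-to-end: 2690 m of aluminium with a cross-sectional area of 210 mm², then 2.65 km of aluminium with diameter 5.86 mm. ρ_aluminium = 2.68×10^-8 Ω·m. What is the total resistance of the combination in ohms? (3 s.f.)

2.98 Ω

Segment 1: A = 210 mm² = 2.100e-04 m²
R₁ = ρL/A = (2.68×10^-8)(2690)/(2.100e-04) = 0.3433 Ω
Segment 2: A = π(d/2)² = π(2.9300e-03 m)² = 2.697e-05 m²
R₂ = (2.68×10^-8)(2650)/(2.697e-05) = 2.633 Ω
R = R₁ + R₂ = 2.98 Ω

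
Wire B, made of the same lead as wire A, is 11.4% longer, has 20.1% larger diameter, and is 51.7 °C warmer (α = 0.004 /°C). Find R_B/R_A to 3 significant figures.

R ∝ ρL/d² with ρ ∝ (1+αΔT), so R_B/R_A = (1 + 11.4/100) × (1 + 20.1/100)⁻² × (1 + 0.004×51.7)
= 1.114 × 0.6933 × 1.207 = 0.932

0.932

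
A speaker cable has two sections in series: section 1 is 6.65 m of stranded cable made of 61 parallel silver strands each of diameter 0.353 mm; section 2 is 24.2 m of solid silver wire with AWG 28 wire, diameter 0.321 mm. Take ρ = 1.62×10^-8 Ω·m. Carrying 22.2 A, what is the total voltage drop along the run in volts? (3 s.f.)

108 V

Section 1: A_strand = π(1.7650e-04)² = 9.787e-08 m²; R₁ = ρL/(N·A_s) = (1.62×10^-8)(6.65)/(61×9.787e-08) = 0.01805 Ω
Section 2: A = π(0.321/2 mm)² = π(1.6050e-04 m)² = 8.093e-08 m²
R₂ = (1.62×10^-8)(24.2)/(8.093e-08) = 4.844 Ω
R = R₁ + R₂ = 4.862 Ω
V = IR = 22.2 × 4.862 = 108 V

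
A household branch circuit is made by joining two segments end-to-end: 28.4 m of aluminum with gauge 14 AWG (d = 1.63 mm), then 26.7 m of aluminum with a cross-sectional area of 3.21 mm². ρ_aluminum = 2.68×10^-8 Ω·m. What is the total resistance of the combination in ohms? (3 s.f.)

Segment 1: A = π(1.63/2 mm)² = π(8.1500e-04 m)² = 2.087e-06 m²
R₁ = ρL/A = (2.68×10^-8)(28.4)/(2.087e-06) = 0.3647 Ω
Segment 2: A = 3.21 mm² = 3.210e-06 m²
R₂ = (2.68×10^-8)(26.7)/(3.210e-06) = 0.2229 Ω
R = R₁ + R₂ = 0.588 Ω

0.588 Ω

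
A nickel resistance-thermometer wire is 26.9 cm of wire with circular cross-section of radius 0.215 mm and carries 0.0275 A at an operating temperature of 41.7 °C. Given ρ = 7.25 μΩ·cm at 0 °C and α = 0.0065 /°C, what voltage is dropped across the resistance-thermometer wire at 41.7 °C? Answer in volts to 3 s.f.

0.00469 V

ρ = 7.25 μΩ·cm = 7.25×10^-8 Ω·m
A = πr² = π(2.1500e-04 m)² = 1.452e-07 m²
R₍0₎ = ρL/A = (7.25×10^-8)(0.269)/(1.452e-07) = 0.1343 Ω
R₍41.7₎ = R₍0₎(1 + αΔT) = 0.1343 × (1 + 0.0065×41.7) = 0.1707 Ω
V = IR = 0.0275 × 0.1707 = 0.00469 V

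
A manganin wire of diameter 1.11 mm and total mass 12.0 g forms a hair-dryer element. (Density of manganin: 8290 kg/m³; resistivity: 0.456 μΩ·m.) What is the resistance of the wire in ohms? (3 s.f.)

ρ = 0.456 μΩ·m = 4.56×10^-7 Ω·m
A = π(d/2)² = π(5.5500e-04 m)² = 9.6769e-07 m²
L = m/(density·A) = 0.012/(8290×9.6769e-07) = 1.496 m
R = ρL/A = (4.56×10^-7)(1.496)/(9.6769e-07) = 0.705 Ω

0.705 Ω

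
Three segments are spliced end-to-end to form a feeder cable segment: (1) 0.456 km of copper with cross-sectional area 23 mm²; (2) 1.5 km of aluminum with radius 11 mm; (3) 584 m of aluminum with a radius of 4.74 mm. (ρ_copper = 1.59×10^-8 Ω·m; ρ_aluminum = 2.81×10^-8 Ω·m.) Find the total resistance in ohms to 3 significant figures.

Seg 1: A = 23 mm² = 2.300e-05 m²
R_1 = (1.59×10^-8)(456)/(2.300e-05) = 0.3152 Ω
Seg 2: A = πr² = π(1.1000e-02 m)² = 3.801e-04 m²
R_2 = (2.81×10^-8)(1500)/(3.801e-04) = 0.1109 Ω
Seg 3: A = πr² = π(4.7400e-03 m)² = 7.058e-05 m²
R_3 = (2.81×10^-8)(584)/(7.058e-05) = 0.2325 Ω
R_total = R_1 + R_2 + R_3 = 0.659 Ω

0.659 Ω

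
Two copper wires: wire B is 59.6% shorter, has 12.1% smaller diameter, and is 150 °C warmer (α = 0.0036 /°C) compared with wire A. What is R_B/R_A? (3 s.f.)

R ∝ ρL/d² with ρ ∝ (1+αΔT), so R_B/R_A = (1 − 59.6/100) × (1 − 12.1/100)⁻² × (1 + 0.0036×150)
= 0.404 × 1.294 × 1.54 = 0.805

0.805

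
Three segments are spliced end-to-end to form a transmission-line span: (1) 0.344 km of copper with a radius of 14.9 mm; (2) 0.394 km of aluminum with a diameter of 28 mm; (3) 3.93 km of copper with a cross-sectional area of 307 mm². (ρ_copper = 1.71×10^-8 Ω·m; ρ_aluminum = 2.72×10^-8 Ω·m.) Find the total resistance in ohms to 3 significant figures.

0.245 Ω

Seg 1: A = πr² = π(1.4900e-02 m)² = 6.975e-04 m²
R_1 = (1.71×10^-8)(344)/(6.975e-04) = 0.008434 Ω
Seg 2: A = π(d/2)² = π(1.4000e-02 m)² = 6.158e-04 m²
R_2 = (2.72×10^-8)(394)/(6.158e-04) = 0.0174 Ω
Seg 3: A = 307 mm² = 3.070e-04 m²
R_3 = (1.71×10^-8)(3930)/(3.070e-04) = 0.2189 Ω
R_total = R_1 + R_2 + R_3 = 0.245 Ω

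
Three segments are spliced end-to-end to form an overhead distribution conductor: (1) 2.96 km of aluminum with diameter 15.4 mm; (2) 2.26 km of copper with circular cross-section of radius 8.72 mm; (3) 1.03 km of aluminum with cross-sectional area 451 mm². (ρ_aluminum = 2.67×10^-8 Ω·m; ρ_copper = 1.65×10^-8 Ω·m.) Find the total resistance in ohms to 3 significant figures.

Seg 1: A = π(d/2)² = π(7.7000e-03 m)² = 1.863e-04 m²
R_1 = (2.67×10^-8)(2960)/(1.863e-04) = 0.4243 Ω
Seg 2: A = πr² = π(8.7200e-03 m)² = 2.389e-04 m²
R_2 = (1.65×10^-8)(2260)/(2.389e-04) = 0.1561 Ω
Seg 3: A = 451 mm² = 4.510e-04 m²
R_3 = (2.67×10^-8)(1030)/(4.510e-04) = 0.06098 Ω
R_total = R_1 + R_2 + R_3 = 0.641 Ω

0.641 Ω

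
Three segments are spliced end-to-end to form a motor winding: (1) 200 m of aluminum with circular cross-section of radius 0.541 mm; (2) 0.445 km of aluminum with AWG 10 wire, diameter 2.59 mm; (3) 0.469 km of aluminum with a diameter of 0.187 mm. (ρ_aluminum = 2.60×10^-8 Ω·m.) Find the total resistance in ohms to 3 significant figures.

452 Ω

Seg 1: A = πr² = π(5.4100e-04 m)² = 9.195e-07 m²
R_1 = (2.60×10^-8)(200)/(9.195e-07) = 5.655 Ω
Seg 2: A = π(2.59/2 mm)² = π(1.2950e-03 m)² = 5.269e-06 m²
R_2 = (2.60×10^-8)(445)/(5.269e-06) = 2.196 Ω
Seg 3: A = π(d/2)² = π(9.3500e-05 m)² = 2.746e-08 m²
R_3 = (2.60×10^-8)(469)/(2.746e-08) = 444 Ω
R_total = R_1 + R_2 + R_3 = 452 Ω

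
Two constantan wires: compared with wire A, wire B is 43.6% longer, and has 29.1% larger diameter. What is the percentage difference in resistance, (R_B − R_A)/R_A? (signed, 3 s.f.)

-13.8%

R ∝ L/d², so R_B/R_A = (1 + 43.6/100) × (1 + 29.1/100)⁻²
= 1.436 × 0.6 = 0.8616
(R_B − R_A)/R_A = 0.8616 − 1 = -13.8%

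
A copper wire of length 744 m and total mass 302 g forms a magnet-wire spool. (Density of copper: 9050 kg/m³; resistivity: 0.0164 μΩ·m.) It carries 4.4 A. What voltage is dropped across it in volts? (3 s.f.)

1200 V

ρ = 0.0164 μΩ·m = 1.64×10^-8 Ω·m
A = m/(density·L) = 0.302/(9050×744) = 4.4852e-08 m²
R = ρL/A = (1.64×10^-8)(744)/(4.4852e-08) = 272 Ω
V = IR = 4.4 × 272 = 1200 V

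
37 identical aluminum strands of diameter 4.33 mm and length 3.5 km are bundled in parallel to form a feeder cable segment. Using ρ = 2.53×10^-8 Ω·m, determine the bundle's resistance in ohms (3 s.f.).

A_strand = π(2.1650e-03 m)² = 1.473e-05 m²
R_strand = ρL/A = (2.53×10^-8)(3500)/(1.473e-05) = 6.013 Ω
R_total = R_strand/N = 6.013/37 = 0.163 Ω

0.163 Ω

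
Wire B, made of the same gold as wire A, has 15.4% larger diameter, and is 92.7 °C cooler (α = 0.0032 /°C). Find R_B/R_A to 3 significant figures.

0.528

R ∝ ρL/d² with ρ ∝ (1+αΔT), so R_B/R_A = (1 + 15.4/100)⁻² × (1 − 0.0032×92.7)
= 0.7509 × 0.7034 = 0.528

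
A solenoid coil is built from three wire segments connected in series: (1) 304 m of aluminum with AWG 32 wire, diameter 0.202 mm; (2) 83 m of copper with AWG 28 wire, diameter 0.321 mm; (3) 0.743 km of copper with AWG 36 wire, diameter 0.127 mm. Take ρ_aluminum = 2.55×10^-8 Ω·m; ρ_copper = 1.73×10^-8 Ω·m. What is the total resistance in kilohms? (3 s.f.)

1.27 kΩ

Seg 1: A = π(0.202/2 mm)² = π(1.0100e-04 m)² = 3.205e-08 m²
R_1 = (2.55×10^-8)(304)/(3.205e-08) = 241.9 Ω
Seg 2: A = π(0.321/2 mm)² = π(1.6050e-04 m)² = 8.093e-08 m²
R_2 = (1.73×10^-8)(83)/(8.093e-08) = 17.74 Ω
Seg 3: A = π(0.127/2 mm)² = π(6.3500e-05 m)² = 1.267e-08 m²
R_3 = (1.73×10^-8)(743)/(1.267e-08) = 1015 Ω
R_total = R_1 + R_2 + R_3 = 1.27 kΩ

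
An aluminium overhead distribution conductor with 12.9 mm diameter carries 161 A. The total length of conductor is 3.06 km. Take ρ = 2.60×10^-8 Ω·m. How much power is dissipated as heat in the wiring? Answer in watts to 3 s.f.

15800 W

A = π(d/2)² = π(6.4500e-03 m)² = 1.307e-04 m²
R = ρL/A = (2.60×10^-8)(3060)/(1.307e-04) = 0.6087 Ω
P = I²R = (161)² × 0.6087 = 15800 W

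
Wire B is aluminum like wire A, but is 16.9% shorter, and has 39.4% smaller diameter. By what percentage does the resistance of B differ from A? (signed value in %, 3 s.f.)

126%

R ∝ L/d², so R_B/R_A = (1 − 16.9/100) × (1 − 39.4/100)⁻²
= 0.831 × 2.723 = 2.263
(R_B − R_A)/R_A = 2.263 − 1 = 126%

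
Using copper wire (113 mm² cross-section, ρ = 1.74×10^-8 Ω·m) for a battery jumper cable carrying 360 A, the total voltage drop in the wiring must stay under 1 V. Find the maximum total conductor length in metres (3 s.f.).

A = 113 mm² = 1.130e-04 m²
L_max = V_max·A/(1·ρI) = (1)(1.130e-04)/(1.74×10^-8×360) = 18.0 m

18.0 m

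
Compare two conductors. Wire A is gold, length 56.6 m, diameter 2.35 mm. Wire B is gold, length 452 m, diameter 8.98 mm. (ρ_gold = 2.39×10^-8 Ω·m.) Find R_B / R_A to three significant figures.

R ∝ ρL/d², so R_B/R_A = (L_B/L_A) × (d_A/d_B)²
= (452/56.6) × (2.35/8.98)² = 0.547

0.547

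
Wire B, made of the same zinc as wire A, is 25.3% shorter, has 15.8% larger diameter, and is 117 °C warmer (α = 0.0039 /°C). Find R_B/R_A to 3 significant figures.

R ∝ ρL/d² with ρ ∝ (1+αΔT), so R_B/R_A = (1 − 25.3/100) × (1 + 15.8/100)⁻² × (1 + 0.0039×117)
= 0.747 × 0.7457 × 1.456 = 0.811

0.811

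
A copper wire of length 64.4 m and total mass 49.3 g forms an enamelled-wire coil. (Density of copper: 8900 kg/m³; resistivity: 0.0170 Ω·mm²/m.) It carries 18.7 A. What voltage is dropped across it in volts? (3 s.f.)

ρ = 0.0170 Ω·mm²/m = 1.70×10^-8 Ω·m
A = m/(density·L) = 0.0493/(8900×64.4) = 8.6014e-08 m²
R = ρL/A = (1.70×10^-8)(64.4)/(8.6014e-08) = 12.73 Ω
V = IR = 18.7 × 12.73 = 238 V

238 V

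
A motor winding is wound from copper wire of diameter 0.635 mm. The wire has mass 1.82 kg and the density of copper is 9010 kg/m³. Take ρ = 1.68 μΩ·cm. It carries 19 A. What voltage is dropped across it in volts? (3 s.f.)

643 V

ρ = 1.68 μΩ·cm = 1.68×10^-8 Ω·m
A = π(d/2)² = π(3.1750e-04 m)² = 3.1669e-07 m²
L = m/(density·A) = 1.82/(9010×3.1669e-07) = 637.8 m
R = ρL/A = (1.68×10^-8)(637.8)/(3.1669e-07) = 33.84 Ω
V = IR = 19 × 33.84 = 643 V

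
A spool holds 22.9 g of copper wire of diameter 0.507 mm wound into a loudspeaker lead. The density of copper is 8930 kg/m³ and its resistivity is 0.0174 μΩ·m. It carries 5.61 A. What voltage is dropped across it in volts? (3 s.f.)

6.14 V

ρ = 0.0174 μΩ·m = 1.74×10^-8 Ω·m
A = π(d/2)² = π(2.5350e-04 m)² = 2.0189e-07 m²
L = m/(density·A) = 0.0229/(8930×2.0189e-07) = 12.7 m
R = ρL/A = (1.74×10^-8)(12.7)/(2.0189e-07) = 1.095 Ω
V = IR = 5.61 × 1.095 = 6.14 V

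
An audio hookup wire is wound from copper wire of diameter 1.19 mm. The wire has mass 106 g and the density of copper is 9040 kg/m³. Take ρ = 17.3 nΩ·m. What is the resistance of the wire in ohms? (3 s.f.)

ρ = 17.3 nΩ·m = 1.73×10^-8 Ω·m
A = π(d/2)² = π(5.9500e-04 m)² = 1.1122e-06 m²
L = m/(density·A) = 0.106/(9040×1.1122e-06) = 10.54 m
R = ρL/A = (1.73×10^-8)(10.54)/(1.1122e-06) = 0.164 Ω

0.164 Ω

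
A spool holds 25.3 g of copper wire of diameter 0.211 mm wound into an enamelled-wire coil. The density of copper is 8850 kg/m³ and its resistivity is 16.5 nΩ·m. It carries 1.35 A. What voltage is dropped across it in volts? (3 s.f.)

ρ = 16.5 nΩ·m = 1.65×10^-8 Ω·m
A = π(d/2)² = π(1.0550e-04 m)² = 3.4967e-08 m²
L = m/(density·A) = 0.0253/(8850×3.4967e-08) = 81.76 m
R = ρL/A = (1.65×10^-8)(81.76)/(3.4967e-08) = 38.58 Ω
V = IR = 1.35 × 38.58 = 52.1 V

52.1 V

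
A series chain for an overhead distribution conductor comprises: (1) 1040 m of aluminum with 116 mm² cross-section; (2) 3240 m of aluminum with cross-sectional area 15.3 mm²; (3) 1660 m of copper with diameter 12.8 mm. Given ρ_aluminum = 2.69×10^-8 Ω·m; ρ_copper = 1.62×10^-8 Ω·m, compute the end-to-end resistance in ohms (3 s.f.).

Seg 1: A = 116 mm² = 1.160e-04 m²
R_1 = (2.69×10^-8)(1040)/(1.160e-04) = 0.2412 Ω
Seg 2: A = 15.3 mm² = 1.530e-05 m²
R_2 = (2.69×10^-8)(3240)/(1.530e-05) = 5.696 Ω
Seg 3: A = π(d/2)² = π(6.4000e-03 m)² = 1.287e-04 m²
R_3 = (1.62×10^-8)(1660)/(1.287e-04) = 0.209 Ω
R_total = R_1 + R_2 + R_3 = 6.15 Ω

6.15 Ω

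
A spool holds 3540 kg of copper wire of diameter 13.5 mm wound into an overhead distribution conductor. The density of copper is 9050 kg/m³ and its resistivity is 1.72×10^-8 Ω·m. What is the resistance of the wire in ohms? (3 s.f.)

0.328 Ω

A = π(d/2)² = π(6.7500e-03 m)² = 1.4314e-04 m²
L = m/(density·A) = 3540/(9050×1.4314e-04) = 2733 m
R = ρL/A = (1.72×10^-8)(2733)/(1.4314e-04) = 0.328 Ω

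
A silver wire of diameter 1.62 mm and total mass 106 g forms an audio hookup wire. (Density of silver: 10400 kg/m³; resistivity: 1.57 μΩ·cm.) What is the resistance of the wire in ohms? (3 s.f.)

ρ = 1.57 μΩ·cm = 1.57×10^-8 Ω·m
A = π(d/2)² = π(8.1000e-04 m)² = 2.0612e-06 m²
L = m/(density·A) = 0.106/(10400×2.0612e-06) = 4.945 m
R = ρL/A = (1.57×10^-8)(4.945)/(2.0612e-06) = 0.0377 Ω

0.0377 Ω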